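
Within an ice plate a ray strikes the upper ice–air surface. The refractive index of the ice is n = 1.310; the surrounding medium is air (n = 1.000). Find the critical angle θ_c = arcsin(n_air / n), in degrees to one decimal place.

sin θ_c = n_air / n = 1.000 / 1.310 = 0.7634.
θ_c = arcsin(0.7634) = 49.76°.

49.8°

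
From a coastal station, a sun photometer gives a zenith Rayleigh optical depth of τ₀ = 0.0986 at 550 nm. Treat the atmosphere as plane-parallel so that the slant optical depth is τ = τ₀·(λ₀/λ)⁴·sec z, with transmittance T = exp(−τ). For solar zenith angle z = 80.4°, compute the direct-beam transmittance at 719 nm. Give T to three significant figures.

0.817

sec 80.4° = 5.9963.
τ = 0.0986 × (550/719)⁴ × 5.9963 = 0.0986 × 0.3424 × 5.9963 = 0.2024.
T = exp(−0.2024) = 0.8167.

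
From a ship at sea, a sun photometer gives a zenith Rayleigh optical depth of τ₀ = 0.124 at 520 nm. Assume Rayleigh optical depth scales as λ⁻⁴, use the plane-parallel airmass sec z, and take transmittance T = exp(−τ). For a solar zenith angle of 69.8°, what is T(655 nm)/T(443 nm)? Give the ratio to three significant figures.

1.71

Airmass: sec 69.8° = 2.8960.
τ(655 nm) = 0.124 × (520/655)⁴ × 2.8960 = 0.124 × 0.3972 × 2.8960 = 0.1427.
τ(443 nm) = 0.124 × (520/443)⁴ × 2.8960 = 0.124 × 1.8984 × 2.8960 = 0.6818.
T(655)/T(443) = exp(τ_B − τ_A) = exp(0.5391) = 1.7145.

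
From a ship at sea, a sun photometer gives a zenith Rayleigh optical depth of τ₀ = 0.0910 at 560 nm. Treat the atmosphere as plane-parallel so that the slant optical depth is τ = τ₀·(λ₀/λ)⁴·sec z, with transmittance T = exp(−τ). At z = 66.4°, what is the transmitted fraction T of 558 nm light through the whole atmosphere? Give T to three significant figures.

0.794

sec 66.4° = 2.4978.
τ = 0.0910 × (560/558)⁴ × 2.4978 = 0.0910 × 1.0144 × 2.4978 = 0.2306.
T = exp(−0.2306) = 0.7941.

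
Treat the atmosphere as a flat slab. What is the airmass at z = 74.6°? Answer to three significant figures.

3.77

X = sec z = 1/cos 74.6° = 1/0.2656 = 3.7657.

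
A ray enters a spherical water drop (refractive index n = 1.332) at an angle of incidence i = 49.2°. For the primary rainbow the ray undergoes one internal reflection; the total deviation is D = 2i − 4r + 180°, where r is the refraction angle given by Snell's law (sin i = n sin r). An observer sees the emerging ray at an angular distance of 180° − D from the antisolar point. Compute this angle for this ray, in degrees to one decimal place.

40.1°

sin r = sin 49.2° / 1.332 = 0.7570/1.332 = 0.5683; r = 34.63°.
D = 2·49.2° − 4·34.63° + 180° = 98.40° − 138.53° + 180° = 139.87°.
Angle from antisolar point = 180° − D = 40.13°.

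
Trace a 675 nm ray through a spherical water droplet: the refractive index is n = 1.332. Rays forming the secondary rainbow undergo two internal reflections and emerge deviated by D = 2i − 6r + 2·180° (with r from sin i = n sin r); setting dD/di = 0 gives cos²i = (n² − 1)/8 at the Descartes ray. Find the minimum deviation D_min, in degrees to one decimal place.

cos²i = (1.77422 − 1)/8 = 0.09678; i = arccos(0.31109) = 71.875°.
sin r = sin 71.875°/1.332 = 0.71350; r = 45.520°.
D_min = 2·71.875° − 6·45.520° + 360° = 230.628°.

230.6°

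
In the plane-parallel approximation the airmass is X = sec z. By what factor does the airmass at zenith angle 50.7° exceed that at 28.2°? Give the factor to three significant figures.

X(50.7°)/X(28.2°) = sec 50.7° / sec 28.2° = cos 28.2° / cos 50.7° = 0.8813/0.6334 = 1.3914.

1.39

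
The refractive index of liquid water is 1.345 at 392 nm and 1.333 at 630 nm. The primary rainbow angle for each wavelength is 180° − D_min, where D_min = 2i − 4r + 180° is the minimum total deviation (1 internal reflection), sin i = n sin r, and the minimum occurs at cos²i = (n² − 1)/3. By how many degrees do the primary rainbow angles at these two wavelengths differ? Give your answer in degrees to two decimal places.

At 392 nm (n = 1.345): cos²i = 0.26967 → i = 58.715°, r = 39.448°, D_min = 139.635°, rainbow angle = 40.365°.
At 630 nm (n = 1.333): cos²i = 0.25896 → i = 59.410°, r = 40.225°, D_min = 137.922°, rainbow angle = 42.078°.
Angular width = |40.365° − 42.078°| = 1.713°.

1.71°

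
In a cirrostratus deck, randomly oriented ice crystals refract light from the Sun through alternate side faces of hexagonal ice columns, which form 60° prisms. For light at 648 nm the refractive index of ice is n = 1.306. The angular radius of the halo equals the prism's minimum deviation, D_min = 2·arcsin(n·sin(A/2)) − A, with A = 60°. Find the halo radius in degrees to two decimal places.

n·sin(A/2) = 1.306 × sin 30° = 1.306 × 0.5000 = 0.6530.
D_min = 2·arcsin(0.6530) − 60° = 2 × 40.768° − 60° = 21.536°.

21.54°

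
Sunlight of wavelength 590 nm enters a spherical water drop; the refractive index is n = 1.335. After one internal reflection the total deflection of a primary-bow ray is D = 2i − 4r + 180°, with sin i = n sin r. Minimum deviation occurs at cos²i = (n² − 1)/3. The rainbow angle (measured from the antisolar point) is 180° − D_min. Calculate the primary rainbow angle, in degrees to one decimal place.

41.8°

cos²i = (1.78222 − 1)/3 = 0.26074; i = arccos(0.51063) = 59.294°.
sin r = sin 59.294°/1.335 = 0.64405; r = 40.094°.
D_min = 2·59.294° − 4·40.094° + 180° = 138.212°.
Rainbow angle = 180° − D_min = 41.788°.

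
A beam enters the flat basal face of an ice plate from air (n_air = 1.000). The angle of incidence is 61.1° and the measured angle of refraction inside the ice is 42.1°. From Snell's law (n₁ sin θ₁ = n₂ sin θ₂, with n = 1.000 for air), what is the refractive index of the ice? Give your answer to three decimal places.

n = sin θ_i / sin θ_r = sin 61.1° / sin 42.1° = 0.8755 / 0.6704 = 1.3058.

1.306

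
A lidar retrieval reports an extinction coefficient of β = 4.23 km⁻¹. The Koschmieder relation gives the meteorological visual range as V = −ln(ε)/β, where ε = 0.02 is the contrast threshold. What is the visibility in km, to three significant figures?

V = −ln(0.02) / 4.23 = 3.912 / 4.23 = 0.9248 km.

0.925 km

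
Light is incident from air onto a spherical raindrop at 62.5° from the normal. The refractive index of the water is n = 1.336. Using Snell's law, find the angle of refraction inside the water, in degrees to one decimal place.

Snell: sin θ_r = sin θ_i / n = sin 62.5° / 1.336 = 0.8870 / 1.336 = 0.6639.
θ_r = arcsin(0.6639) = 41.60°.

41.6°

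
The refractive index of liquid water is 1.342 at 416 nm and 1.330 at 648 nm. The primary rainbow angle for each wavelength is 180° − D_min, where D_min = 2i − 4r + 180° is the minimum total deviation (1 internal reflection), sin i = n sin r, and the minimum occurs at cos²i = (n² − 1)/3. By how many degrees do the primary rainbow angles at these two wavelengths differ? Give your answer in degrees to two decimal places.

At 416 nm (n = 1.342): cos²i = 0.26699 → i = 58.888°, r = 39.641°, D_min = 139.213°, rainbow angle = 40.787°.
At 648 nm (n = 1.330): cos²i = 0.25630 → i = 59.585°, r = 40.422°, D_min = 137.484°, rainbow angle = 42.516°.
Angular width = |40.787° − 42.516°| = 1.729°.

1.73°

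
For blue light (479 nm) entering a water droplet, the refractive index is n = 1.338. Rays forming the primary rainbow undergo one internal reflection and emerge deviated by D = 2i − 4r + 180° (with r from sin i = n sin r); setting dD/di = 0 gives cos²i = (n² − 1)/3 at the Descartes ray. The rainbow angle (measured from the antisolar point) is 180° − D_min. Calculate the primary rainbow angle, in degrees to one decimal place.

cos²i = (1.79024 − 1)/3 = 0.26341; i = arccos(0.51324) = 59.120°.
sin r = sin 59.120°/1.338 = 0.64144; r = 39.899°.
D_min = 2·59.120° − 4·39.899° + 180° = 138.643°.
Rainbow angle = 180° − D_min = 41.357°.

41.4°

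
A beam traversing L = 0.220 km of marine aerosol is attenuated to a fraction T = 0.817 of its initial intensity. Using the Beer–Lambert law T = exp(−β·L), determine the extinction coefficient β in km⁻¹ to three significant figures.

Beer–Lambert: T = exp(−βL) ⇒ β = −ln(T)/L = −ln(0.817)/0.220 = 0.2021/0.220 = 0.9187 km⁻¹.

0.919 km⁻¹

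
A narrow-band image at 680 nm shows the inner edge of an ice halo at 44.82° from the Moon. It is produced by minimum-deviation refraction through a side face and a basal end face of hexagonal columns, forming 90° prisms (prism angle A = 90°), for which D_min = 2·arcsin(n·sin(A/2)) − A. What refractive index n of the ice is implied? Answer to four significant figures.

Rearranging: n = sin((D_min + A)/2) / sin(A/2).
(D_min + A)/2 = (44.82° + 90°)/2 = 67.410°.
n = sin 67.410° / sin 45° = 0.9233 / 0.7071 = 1.3057.

1.306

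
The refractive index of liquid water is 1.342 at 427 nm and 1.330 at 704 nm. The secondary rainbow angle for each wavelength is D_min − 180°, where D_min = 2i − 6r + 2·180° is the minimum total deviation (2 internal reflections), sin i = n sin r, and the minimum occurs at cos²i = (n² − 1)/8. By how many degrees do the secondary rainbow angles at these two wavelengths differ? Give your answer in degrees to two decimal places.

3.12°

At 427 nm (n = 1.342): cos²i = 0.10012 → i = 71.554°, r = 44.981°, D_min = 233.222°, rainbow angle = 53.222°.
At 704 nm (n = 1.330): cos²i = 0.09611 → i = 71.940°, r = 45.630°, D_min = 230.101°, rainbow angle = 50.101°.
Angular width = |53.222° − 50.101°| = 3.121°.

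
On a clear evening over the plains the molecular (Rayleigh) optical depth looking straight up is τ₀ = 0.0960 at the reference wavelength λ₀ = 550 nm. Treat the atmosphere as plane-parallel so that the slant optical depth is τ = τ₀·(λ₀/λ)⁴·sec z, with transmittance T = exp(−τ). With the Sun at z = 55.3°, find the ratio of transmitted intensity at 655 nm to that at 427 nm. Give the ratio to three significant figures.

Airmass: sec 55.3° = 1.7566.
τ(655 nm) = 0.0960 × (550/655)⁴ × 1.7566 = 0.0960 × 0.4971 × 1.7566 = 0.0838.
τ(427 nm) = 0.0960 × (550/427)⁴ × 1.7566 = 0.0960 × 2.7526 × 1.7566 = 0.4642.
T(655)/T(427) = exp(τ_B − τ_A) = exp(0.3803) = 1.4628.

1.46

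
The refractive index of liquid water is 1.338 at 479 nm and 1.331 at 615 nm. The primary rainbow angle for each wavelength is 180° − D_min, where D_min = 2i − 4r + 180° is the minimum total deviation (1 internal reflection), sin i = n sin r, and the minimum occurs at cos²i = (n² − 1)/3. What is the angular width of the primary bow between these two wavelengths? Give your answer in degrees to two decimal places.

At 479 nm (n = 1.338): cos²i = 0.26341 → i = 59.120°, r = 39.899°, D_min = 138.643°, rainbow angle = 41.357°.
At 615 nm (n = 1.331): cos²i = 0.25719 → i = 59.527°, r = 40.356°, D_min = 137.630°, rainbow angle = 42.370°.
Angular width = |41.357° − 42.370°| = 1.013°.

1.01°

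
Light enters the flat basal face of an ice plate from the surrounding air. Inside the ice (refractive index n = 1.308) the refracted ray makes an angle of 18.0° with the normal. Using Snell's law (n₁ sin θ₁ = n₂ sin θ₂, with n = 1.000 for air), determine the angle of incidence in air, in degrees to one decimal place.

23.8°

Snell: sin θ_i = n · sin θ_r = 1.308 × sin 18.0° = 1.308 × 0.3090 = 0.4042.
θ_i = arcsin(0.4042) = 23.84°.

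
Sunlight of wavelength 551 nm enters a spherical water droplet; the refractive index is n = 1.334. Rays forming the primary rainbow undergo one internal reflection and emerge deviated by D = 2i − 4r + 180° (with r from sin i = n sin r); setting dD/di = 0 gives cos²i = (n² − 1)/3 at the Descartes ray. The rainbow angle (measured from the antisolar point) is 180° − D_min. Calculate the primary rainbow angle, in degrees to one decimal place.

cos²i = (1.77956 − 1)/3 = 0.25985; i = arccos(0.50976) = 59.352°.
sin r = sin 59.352°/1.334 = 0.64492; r = 40.159°.
D_min = 2·59.352° − 4·40.159° + 180° = 138.067°.
Rainbow angle = 180° − D_min = 41.933°.

41.9°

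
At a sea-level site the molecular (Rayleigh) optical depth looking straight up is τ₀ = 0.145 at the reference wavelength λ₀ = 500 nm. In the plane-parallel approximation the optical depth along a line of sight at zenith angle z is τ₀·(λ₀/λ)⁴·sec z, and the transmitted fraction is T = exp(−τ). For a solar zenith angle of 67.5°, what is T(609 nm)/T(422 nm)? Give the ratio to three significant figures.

Airmass: sec 67.5° = 2.6131.
τ(609 nm) = 0.145 × (500/609)⁴ × 2.6131 = 0.145 × 0.4544 × 2.6131 = 0.1722.
τ(422 nm) = 0.145 × (500/422)⁴ × 2.6131 = 0.145 × 1.9707 × 2.6131 = 0.7467.
T(609)/T(422) = exp(τ_B − τ_A) = exp(0.5746) = 1.7763.

1.78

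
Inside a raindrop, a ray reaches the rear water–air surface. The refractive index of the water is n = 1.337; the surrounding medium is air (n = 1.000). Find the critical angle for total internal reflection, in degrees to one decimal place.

sin θ_c = n_air / n = 1.000 / 1.337 = 0.7479.
θ_c = arcsin(0.7479) = 48.41°.

48.4°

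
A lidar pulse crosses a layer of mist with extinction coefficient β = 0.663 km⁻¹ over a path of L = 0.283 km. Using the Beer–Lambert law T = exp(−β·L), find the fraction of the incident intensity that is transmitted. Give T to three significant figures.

0.829

τ = β·L = 0.663 × 0.283 = 0.1876.
T = exp(−0.1876) = 0.8289.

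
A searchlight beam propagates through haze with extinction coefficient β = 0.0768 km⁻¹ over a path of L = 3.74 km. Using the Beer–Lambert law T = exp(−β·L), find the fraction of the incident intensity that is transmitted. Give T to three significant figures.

0.750

τ = β·L = 0.0768 × 3.74 = 0.2872.
T = exp(−0.2872) = 0.7503.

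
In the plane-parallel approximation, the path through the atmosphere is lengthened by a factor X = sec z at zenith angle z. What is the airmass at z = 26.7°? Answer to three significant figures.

X = sec z = 1/cos 26.7° = 1/0.8934 = 1.1194.

1.12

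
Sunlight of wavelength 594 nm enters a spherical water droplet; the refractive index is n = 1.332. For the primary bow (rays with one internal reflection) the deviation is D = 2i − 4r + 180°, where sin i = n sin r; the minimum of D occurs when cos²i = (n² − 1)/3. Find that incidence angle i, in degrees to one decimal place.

cos²i = (1.332² − 1)/3 = (1.77422 − 1)/3 = 0.25807.
cos i = 0.50801, so i = 59.469°.

59.5°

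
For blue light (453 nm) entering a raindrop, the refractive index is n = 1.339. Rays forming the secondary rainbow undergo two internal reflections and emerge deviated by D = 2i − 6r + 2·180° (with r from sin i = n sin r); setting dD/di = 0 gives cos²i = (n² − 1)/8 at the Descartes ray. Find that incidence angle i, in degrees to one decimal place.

71.6°

cos²i = (1.339² − 1)/8 = (1.79292 − 1)/8 = 0.09912.
cos i = 0.31483, so i = 71.650°.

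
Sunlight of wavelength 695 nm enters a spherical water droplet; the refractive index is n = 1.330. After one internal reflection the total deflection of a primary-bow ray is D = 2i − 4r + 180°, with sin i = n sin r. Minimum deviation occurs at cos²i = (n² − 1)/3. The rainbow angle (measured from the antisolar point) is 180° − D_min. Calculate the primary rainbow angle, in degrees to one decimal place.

42.5°

cos²i = (1.76890 − 1)/3 = 0.25630; i = arccos(0.50626) = 59.585°.
sin r = sin 59.585°/1.330 = 0.64841; r = 40.422°.
D_min = 2·59.585° − 4·40.422° + 180° = 137.484°.
Rainbow angle = 180° − D_min = 42.516°.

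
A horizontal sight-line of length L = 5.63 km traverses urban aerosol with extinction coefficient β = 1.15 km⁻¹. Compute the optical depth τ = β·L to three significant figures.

τ = β·L = 1.15 × 5.63 = 6.4745.

6.47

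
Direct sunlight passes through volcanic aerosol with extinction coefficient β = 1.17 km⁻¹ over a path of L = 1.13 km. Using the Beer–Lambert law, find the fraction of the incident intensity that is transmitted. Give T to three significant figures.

0.267

τ = β·L = 1.17 × 1.13 = 1.3221.
T = exp(−1.3221) = 0.2666.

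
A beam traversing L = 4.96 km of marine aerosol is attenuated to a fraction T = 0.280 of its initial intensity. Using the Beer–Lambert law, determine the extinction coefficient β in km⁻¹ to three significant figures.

Beer–Lambert: T = exp(−βL) ⇒ β = −ln(T)/L = −ln(0.280)/4.96 = 1.2730/4.96 = 0.2566 km⁻¹.

0.257 km⁻¹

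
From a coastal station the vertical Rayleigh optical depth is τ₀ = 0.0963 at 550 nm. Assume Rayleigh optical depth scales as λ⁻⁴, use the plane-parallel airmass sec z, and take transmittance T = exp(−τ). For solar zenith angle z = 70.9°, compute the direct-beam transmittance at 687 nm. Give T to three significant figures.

sec 70.9° = 3.0561.
τ = 0.0963 × (550/687)⁴ × 3.0561 = 0.0963 × 0.4108 × 3.0561 = 0.1209.
T = exp(−0.1209) = 0.8861.

0.886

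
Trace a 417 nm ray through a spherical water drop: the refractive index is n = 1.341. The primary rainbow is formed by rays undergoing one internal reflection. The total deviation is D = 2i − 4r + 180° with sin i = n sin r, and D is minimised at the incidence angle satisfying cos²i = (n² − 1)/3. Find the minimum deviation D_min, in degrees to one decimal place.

cos²i = (1.79828 − 1)/3 = 0.26609; i = arccos(0.51584) = 58.946°.
sin r = sin 58.946°/1.341 = 0.63884; r = 39.705°.
D_min = 2·58.946° − 4·39.705° + 180° = 139.071°.

139.1°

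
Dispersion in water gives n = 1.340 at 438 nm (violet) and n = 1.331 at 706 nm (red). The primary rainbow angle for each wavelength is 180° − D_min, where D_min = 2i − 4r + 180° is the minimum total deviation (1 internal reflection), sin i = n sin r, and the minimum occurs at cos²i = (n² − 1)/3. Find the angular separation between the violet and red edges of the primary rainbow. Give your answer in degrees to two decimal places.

At 438 nm (n = 1.340): cos²i = 0.26520 → i = 59.004°, r = 39.770°, D_min = 138.929°, rainbow angle = 41.071°.
At 706 nm (n = 1.331): cos²i = 0.25719 → i = 59.527°, r = 40.356°, D_min = 137.630°, rainbow angle = 42.370°.
Angular width = |41.071° − 42.370°| = 1.299°.

1.30°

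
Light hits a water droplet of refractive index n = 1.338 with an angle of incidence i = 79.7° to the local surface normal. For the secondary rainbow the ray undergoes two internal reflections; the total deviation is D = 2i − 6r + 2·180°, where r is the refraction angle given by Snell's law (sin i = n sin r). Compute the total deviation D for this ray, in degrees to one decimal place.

235.4°

sin r = sin 79.7° / 1.338 = 0.9839/1.338 = 0.7353; r = 47.34°.
D = 2·79.7° − 6·47.34° + 2·180° = 159.40° − 284.02° + 360° = 235.38°.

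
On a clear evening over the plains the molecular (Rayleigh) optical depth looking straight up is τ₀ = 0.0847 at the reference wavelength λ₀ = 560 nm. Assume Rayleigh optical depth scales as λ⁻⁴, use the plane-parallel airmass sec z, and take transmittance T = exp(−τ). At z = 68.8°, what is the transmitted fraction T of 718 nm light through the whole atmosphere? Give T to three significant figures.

0.917

sec 68.8° = 2.7653.
τ = 0.0847 × (560/718)⁴ × 2.7653 = 0.0847 × 0.3700 × 2.7653 = 0.0867.
T = exp(−0.0867) = 0.9170.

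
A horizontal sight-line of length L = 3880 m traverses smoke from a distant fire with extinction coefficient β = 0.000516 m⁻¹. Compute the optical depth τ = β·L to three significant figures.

τ = β·L = 0.000516 × 3880 = 2.0021.

2.00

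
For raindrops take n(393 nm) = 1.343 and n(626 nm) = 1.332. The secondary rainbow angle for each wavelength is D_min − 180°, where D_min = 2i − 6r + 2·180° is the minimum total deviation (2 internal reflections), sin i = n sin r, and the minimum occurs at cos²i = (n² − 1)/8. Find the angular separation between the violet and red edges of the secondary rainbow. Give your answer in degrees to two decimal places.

2.85°

At 393 nm (n = 1.343): cos²i = 0.10046 → i = 71.522°, r = 44.928°, D_min = 233.478°, rainbow angle = 53.478°.
At 626 nm (n = 1.332): cos²i = 0.09678 → i = 71.875°, r = 45.520°, D_min = 230.628°, rainbow angle = 50.628°.
Angular width = |53.478° − 50.628°| = 2.849°.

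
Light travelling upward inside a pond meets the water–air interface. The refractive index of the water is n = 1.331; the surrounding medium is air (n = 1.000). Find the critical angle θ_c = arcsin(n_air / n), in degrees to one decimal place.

48.7°

sin θ_c = n_air / n = 1.000 / 1.331 = 0.7513.
θ_c = arcsin(0.7513) = 48.70°.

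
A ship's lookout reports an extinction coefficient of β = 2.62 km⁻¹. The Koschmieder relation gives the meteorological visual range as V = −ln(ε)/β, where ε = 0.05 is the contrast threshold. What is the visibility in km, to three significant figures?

V = −ln(0.05) / 2.62 = 2.996 / 2.62 = 1.1434 km.

1.14 km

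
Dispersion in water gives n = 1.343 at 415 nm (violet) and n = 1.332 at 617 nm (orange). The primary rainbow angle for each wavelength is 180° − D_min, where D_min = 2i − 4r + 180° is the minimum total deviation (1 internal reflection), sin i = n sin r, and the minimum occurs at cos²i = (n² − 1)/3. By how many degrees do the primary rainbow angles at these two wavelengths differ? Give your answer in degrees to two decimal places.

At 415 nm (n = 1.343): cos²i = 0.26788 → i = 58.830°, r = 39.577°, D_min = 139.354°, rainbow angle = 40.646°.
At 617 nm (n = 1.332): cos²i = 0.25807 → i = 59.469°, r = 40.290°, D_min = 137.776°, rainbow angle = 42.224°.
Angular width = |40.646° − 42.224°| = 1.578°.

1.58°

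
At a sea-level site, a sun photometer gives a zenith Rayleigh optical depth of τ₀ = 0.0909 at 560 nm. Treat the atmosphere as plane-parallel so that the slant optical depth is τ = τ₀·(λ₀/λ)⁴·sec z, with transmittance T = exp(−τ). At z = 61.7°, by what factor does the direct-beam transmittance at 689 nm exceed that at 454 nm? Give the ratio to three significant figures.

1.43

Airmass: sec 61.7° = 2.1093.
τ(689 nm) = 0.0909 × (560/689)⁴ × 2.1093 = 0.0909 × 0.4364 × 2.1093 = 0.0837.
τ(454 nm) = 0.0909 × (560/454)⁴ × 2.1093 = 0.0909 × 2.3149 × 2.1093 = 0.4438.
T(689)/T(454) = exp(τ_B − τ_A) = exp(0.3602) = 1.4336.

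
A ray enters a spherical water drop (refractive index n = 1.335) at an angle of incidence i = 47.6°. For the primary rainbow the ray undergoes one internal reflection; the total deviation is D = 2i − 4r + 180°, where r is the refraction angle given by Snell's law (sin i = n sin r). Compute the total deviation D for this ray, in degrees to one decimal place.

140.9°

sin r = sin 47.6° / 1.335 = 0.7385/1.335 = 0.5532; r = 33.58°.
D = 2·47.6° − 4·33.58° + 180° = 95.20° − 134.33° + 180° = 140.87°.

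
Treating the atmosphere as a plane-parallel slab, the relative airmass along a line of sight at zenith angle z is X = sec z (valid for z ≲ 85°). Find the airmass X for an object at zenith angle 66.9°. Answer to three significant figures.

X = sec z = 1/cos 66.9° = 1/0.3923 = 2.5488.

2.55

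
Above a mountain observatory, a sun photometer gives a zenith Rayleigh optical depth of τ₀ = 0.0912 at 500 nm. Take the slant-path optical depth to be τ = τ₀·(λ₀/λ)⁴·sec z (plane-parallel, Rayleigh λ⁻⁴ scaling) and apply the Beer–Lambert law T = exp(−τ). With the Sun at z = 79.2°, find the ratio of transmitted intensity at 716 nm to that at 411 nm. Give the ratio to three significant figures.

2.59

Airmass: sec 79.2° = 5.3367.
τ(716 nm) = 0.0912 × (500/716)⁴ × 5.3367 = 0.0912 × 0.2378 × 5.3367 = 0.1157.
τ(411 nm) = 0.0912 × (500/411)⁴ × 5.3367 = 0.0912 × 2.1903 × 5.3367 = 1.0661.
T(716)/T(411) = exp(τ_B − τ_A) = exp(0.9503) = 2.5865.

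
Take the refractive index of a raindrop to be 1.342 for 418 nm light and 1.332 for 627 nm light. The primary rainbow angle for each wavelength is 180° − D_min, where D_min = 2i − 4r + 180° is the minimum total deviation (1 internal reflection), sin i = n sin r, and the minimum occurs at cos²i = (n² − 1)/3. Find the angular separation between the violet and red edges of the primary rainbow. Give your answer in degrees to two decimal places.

1.44°

At 418 nm (n = 1.342): cos²i = 0.26699 → i = 58.888°, r = 39.641°, D_min = 139.213°, rainbow angle = 40.787°.
At 627 nm (n = 1.332): cos²i = 0.25807 → i = 59.469°, r = 40.290°, D_min = 137.776°, rainbow angle = 42.224°.
Angular width = |40.787° − 42.224°| = 1.437°.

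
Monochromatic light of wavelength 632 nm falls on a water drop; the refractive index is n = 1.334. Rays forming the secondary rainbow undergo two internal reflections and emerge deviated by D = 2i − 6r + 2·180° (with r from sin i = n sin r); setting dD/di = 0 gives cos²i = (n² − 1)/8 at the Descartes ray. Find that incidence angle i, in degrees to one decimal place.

71.8°

cos²i = (1.334² − 1)/8 = (1.77956 − 1)/8 = 0.09744.
cos i = 0.31216, so i = 71.810°.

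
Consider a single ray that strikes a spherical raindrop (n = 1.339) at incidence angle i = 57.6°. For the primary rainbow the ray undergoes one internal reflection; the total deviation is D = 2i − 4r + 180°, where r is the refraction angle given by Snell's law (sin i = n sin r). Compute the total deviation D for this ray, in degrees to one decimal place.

sin r = sin 57.6° / 1.339 = 0.8443/1.339 = 0.6306; r = 39.09°.
D = 2·57.6° − 4·39.09° + 180° = 115.20° − 156.37° + 180° = 138.83°.

138.8°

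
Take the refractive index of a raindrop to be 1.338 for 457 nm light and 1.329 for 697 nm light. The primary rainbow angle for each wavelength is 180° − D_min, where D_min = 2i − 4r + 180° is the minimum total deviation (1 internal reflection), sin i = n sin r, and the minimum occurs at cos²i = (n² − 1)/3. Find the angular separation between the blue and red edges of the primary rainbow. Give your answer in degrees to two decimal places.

At 457 nm (n = 1.338): cos²i = 0.26341 → i = 59.120°, r = 39.899°, D_min = 138.643°, rainbow angle = 41.357°.
At 697 nm (n = 1.329): cos²i = 0.25541 → i = 59.643°, r = 40.487°, D_min = 137.337°, rainbow angle = 42.663°.
Angular width = |41.357° − 42.663°| = 1.307°.

1.31°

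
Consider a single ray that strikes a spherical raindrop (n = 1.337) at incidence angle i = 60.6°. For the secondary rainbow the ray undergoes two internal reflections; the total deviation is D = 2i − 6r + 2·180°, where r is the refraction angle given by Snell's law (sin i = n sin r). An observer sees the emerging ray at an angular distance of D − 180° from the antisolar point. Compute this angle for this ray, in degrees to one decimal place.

57.2°

sin r = sin 60.6° / 1.337 = 0.8712/1.337 = 0.6516; r = 40.66°.
D = 2·60.6° − 6·40.66° + 2·180° = 121.20° − 243.98° + 360° = 237.22°.
Angle from antisolar point = D − 180° = 57.22°.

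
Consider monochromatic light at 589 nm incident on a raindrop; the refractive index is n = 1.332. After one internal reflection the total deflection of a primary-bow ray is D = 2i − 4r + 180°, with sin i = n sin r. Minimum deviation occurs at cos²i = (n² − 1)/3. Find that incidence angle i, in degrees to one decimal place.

cos²i = (1.332² − 1)/3 = (1.77422 − 1)/3 = 0.25807.
cos i = 0.50801, so i = 59.469°.

59.5°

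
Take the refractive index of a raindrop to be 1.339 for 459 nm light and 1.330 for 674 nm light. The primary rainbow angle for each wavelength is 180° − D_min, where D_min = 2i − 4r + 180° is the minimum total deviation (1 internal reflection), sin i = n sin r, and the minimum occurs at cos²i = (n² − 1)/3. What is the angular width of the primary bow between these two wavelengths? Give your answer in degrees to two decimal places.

At 459 nm (n = 1.339): cos²i = 0.26431 → i = 59.062°, r = 39.834°, D_min = 138.786°, rainbow angle = 41.214°.
At 674 nm (n = 1.330): cos²i = 0.25630 → i = 59.585°, r = 40.422°, D_min = 137.484°, rainbow angle = 42.516°.
Angular width = |41.214° − 42.516°| = 1.303°.

1.30°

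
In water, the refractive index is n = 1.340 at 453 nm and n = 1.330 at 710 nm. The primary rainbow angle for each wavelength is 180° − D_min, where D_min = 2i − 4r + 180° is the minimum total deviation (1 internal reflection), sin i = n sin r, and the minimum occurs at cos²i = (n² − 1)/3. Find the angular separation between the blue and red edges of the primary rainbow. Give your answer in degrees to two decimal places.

1.45°

At 453 nm (n = 1.340): cos²i = 0.26520 → i = 59.004°, r = 39.770°, D_min = 138.929°, rainbow angle = 41.071°.
At 710 nm (n = 1.330): cos²i = 0.25630 → i = 59.585°, r = 40.422°, D_min = 137.484°, rainbow angle = 42.516°.
Angular width = |41.071° − 42.516°| = 1.445°.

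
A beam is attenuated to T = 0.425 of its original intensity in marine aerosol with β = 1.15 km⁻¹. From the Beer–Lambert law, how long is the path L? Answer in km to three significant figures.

Beer–Lambert: T = exp(−βL) ⇒ L = −ln(T)/β = −ln(0.425)/1.15 = 0.8557/1.15 = 0.7441 km.

0.744 km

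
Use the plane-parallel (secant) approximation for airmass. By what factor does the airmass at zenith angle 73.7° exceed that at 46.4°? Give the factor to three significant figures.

X(73.7°)/X(46.4°) = sec 73.7° / sec 46.4° = cos 46.4° / cos 73.7° = 0.6896/0.2807 = 2.4571.

2.46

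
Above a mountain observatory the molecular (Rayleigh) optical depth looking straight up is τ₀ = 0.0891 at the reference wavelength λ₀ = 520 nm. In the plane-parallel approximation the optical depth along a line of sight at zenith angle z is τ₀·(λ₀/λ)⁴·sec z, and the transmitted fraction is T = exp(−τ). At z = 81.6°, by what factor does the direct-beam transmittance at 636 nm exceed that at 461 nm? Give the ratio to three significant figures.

Airmass: sec 81.6° = 6.8454.
τ(636 nm) = 0.0891 × (520/636)⁴ × 6.8454 = 0.0891 × 0.4469 × 6.8454 = 0.2726.
τ(461 nm) = 0.0891 × (520/461)⁴ × 6.8454 = 0.0891 × 1.6189 × 6.8454 = 0.9874.
T(636)/T(461) = exp(τ_B − τ_A) = exp(0.7148) = 2.0438.

2.04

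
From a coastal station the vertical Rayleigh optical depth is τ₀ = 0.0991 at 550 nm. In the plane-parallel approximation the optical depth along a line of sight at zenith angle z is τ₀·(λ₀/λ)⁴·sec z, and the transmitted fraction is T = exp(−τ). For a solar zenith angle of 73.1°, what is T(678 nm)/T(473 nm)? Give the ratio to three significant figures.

1.61

Airmass: sec 73.1° = 3.4399.
τ(678 nm) = 0.0991 × (550/678)⁴ × 3.4399 = 0.0991 × 0.4330 × 3.4399 = 0.1476.
τ(473 nm) = 0.0991 × (550/473)⁴ × 3.4399 = 0.0991 × 1.8281 × 3.4399 = 0.6232.
T(678)/T(473) = exp(τ_B − τ_A) = exp(0.4756) = 1.6089.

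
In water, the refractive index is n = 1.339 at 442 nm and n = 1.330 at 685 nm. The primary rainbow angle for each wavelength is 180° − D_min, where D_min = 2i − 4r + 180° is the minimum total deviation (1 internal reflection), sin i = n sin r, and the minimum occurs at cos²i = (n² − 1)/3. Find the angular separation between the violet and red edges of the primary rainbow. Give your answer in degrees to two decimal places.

At 442 nm (n = 1.339): cos²i = 0.26431 → i = 59.062°, r = 39.834°, D_min = 138.786°, rainbow angle = 41.214°.
At 685 nm (n = 1.330): cos²i = 0.25630 → i = 59.585°, r = 40.422°, D_min = 137.484°, rainbow angle = 42.516°.
Angular width = |41.214° − 42.516°| = 1.303°.

1.30°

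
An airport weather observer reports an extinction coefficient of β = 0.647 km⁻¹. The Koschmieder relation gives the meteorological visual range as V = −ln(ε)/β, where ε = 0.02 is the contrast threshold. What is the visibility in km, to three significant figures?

6.05 km

V = −ln(0.02) / 0.647 = 3.912 / 0.647 = 6.0464 km.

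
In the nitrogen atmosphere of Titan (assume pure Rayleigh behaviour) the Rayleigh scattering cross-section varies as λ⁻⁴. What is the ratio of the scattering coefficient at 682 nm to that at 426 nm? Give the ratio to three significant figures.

Rayleigh scattering ∝ λ⁻⁴, so the ratio of coefficients is the inverse fourth power of the wavelength ratio.
σ(682)/σ(426) = (426/682)⁴ = (0.6246)⁴ = 0.1522.

0.152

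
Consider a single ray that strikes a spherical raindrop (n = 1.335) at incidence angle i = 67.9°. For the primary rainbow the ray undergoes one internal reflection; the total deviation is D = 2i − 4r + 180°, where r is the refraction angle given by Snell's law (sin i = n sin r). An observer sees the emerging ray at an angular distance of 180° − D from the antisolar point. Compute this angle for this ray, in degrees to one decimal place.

sin r = sin 67.9° / 1.335 = 0.9265/1.335 = 0.6940; r = 43.95°.
D = 2·67.9° − 4·43.95° + 180° = 135.80° − 175.80° + 180° = 140.00°.
Angle from antisolar point = 180° − D = 40.00°.

40.0°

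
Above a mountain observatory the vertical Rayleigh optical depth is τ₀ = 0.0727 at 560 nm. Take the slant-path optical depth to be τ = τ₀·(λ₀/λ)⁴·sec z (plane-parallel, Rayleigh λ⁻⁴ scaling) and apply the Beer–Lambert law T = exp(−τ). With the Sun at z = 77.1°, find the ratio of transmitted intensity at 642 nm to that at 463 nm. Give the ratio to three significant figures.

1.66

Airmass: sec 77.1° = 4.4793.
τ(642 nm) = 0.0727 × (560/642)⁴ × 4.4793 = 0.0727 × 0.5789 × 4.4793 = 0.1885.
τ(463 nm) = 0.0727 × (560/463)⁴ × 4.4793 = 0.0727 × 2.1401 × 4.4793 = 0.6969.
T(642)/T(463) = exp(τ_B − τ_A) = exp(0.5084) = 1.6626.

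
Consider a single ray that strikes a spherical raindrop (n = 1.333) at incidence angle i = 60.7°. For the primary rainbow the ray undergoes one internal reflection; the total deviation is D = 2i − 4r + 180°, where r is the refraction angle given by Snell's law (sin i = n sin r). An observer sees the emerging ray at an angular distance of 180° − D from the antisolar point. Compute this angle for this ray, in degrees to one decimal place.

42.0°

sin r = sin 60.7° / 1.333 = 0.8721/1.333 = 0.6542; r = 40.86°.
D = 2·60.7° − 4·40.86° + 180° = 121.40° − 163.44° + 180° = 137.96°.
Angle from antisolar point = 180° − D = 42.04°.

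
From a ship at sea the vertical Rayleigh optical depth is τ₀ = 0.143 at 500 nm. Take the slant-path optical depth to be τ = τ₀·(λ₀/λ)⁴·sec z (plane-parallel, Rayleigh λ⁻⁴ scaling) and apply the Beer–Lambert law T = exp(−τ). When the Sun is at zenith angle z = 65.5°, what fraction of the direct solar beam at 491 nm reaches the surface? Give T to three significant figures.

0.690

sec 65.5° = 2.4114.
τ = 0.143 × (500/491)⁴ × 2.4114 = 0.143 × 1.0754 × 2.4114 = 0.3708.
T = exp(−0.3708) = 0.6902.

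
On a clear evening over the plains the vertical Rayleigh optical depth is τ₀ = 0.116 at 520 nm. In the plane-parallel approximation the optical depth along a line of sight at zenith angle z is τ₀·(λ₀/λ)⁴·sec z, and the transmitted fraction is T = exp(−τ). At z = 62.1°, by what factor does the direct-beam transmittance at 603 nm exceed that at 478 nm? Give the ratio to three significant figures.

1.23

Airmass: sec 62.1° = 2.1371.
τ(603 nm) = 0.116 × (520/603)⁴ × 2.1371 = 0.116 × 0.5530 × 2.1371 = 0.1371.
τ(478 nm) = 0.116 × (520/478)⁴ × 2.1371 = 0.116 × 1.4006 × 2.1371 = 0.3472.
T(603)/T(478) = exp(τ_B − τ_A) = exp(0.2101) = 1.2338.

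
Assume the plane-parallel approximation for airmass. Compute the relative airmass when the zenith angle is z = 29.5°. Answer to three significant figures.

1.15

X = sec z = 1/cos 29.5° = 1/0.8704 = 1.1490.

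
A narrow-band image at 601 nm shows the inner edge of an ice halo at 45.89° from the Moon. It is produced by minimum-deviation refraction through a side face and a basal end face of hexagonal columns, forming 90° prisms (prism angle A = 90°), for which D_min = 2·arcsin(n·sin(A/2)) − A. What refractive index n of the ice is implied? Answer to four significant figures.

Rearranging: n = sin((D_min + A)/2) / sin(A/2).
(D_min + A)/2 = (45.89° + 90°)/2 = 67.945°.
n = sin 67.945° / sin 45° = 0.9268 / 0.7071 = 1.3107.

1.311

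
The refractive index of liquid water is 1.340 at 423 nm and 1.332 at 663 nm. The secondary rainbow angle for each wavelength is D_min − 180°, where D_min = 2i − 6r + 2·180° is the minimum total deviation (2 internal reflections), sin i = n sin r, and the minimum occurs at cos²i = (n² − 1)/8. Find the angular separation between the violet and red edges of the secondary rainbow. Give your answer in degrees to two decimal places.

At 423 nm (n = 1.340): cos²i = 0.09945 → i = 71.618°, r = 45.088°, D_min = 232.709°, rainbow angle = 52.709°.
At 663 nm (n = 1.332): cos²i = 0.09678 → i = 71.875°, r = 45.520°, D_min = 230.628°, rainbow angle = 50.628°.
Angular width = |52.709° − 50.628°| = 2.080°.

2.08°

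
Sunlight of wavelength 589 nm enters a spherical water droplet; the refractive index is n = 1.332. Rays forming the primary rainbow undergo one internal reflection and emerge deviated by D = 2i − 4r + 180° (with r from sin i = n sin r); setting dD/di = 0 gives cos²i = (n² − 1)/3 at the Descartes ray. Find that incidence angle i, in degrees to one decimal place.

59.5°

cos²i = (1.332² − 1)/3 = (1.77422 − 1)/3 = 0.25807.
cos i = 0.50801, so i = 59.469°.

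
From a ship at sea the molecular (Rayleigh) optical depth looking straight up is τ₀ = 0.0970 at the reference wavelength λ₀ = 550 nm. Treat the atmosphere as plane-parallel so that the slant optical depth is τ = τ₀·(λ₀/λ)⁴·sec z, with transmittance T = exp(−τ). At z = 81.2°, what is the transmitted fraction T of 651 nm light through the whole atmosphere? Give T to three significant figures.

0.724

sec 81.2° = 6.5366.
τ = 0.0970 × (550/651)⁴ × 6.5366 = 0.0970 × 0.5095 × 6.5366 = 0.3230.
T = exp(−0.3230) = 0.7239.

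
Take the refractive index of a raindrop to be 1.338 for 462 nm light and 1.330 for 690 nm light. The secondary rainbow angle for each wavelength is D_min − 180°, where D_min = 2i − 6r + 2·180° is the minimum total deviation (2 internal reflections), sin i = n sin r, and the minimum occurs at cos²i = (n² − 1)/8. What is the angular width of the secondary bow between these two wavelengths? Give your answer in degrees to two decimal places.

2.09°

At 462 nm (n = 1.338): cos²i = 0.09878 → i = 71.682°, r = 45.195°, D_min = 232.193°, rainbow angle = 52.193°.
At 690 nm (n = 1.330): cos²i = 0.09611 → i = 71.940°, r = 45.630°, D_min = 230.101°, rainbow angle = 50.101°.
Angular width = |52.193° − 50.101°| = 2.092°.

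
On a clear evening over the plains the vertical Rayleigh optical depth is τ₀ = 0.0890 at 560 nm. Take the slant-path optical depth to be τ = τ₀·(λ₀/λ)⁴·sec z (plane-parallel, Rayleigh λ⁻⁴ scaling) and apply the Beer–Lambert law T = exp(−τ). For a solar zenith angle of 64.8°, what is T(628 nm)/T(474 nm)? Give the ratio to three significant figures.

1.32

Airmass: sec 64.8° = 2.3486.
τ(628 nm) = 0.0890 × (560/628)⁴ × 2.3486 = 0.0890 × 0.6323 × 2.3486 = 0.1322.
τ(474 nm) = 0.0890 × (560/474)⁴ × 2.3486 = 0.0890 × 1.9482 × 2.3486 = 0.4072.
T(628)/T(474) = exp(τ_B − τ_A) = exp(0.2751) = 1.3166.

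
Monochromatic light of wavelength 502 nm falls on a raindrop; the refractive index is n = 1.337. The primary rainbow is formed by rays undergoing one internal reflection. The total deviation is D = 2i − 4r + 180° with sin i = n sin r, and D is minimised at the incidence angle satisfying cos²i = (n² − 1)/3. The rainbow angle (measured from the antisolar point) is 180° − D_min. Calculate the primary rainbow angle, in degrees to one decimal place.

41.5°

cos²i = (1.78757 − 1)/3 = 0.26252; i = arccos(0.51237) = 59.178°.
sin r = sin 59.178°/1.337 = 0.64231; r = 39.964°.
D_min = 2·59.178° − 4·39.964° + 180° = 138.500°.
Rainbow angle = 180° − D_min = 41.500°.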